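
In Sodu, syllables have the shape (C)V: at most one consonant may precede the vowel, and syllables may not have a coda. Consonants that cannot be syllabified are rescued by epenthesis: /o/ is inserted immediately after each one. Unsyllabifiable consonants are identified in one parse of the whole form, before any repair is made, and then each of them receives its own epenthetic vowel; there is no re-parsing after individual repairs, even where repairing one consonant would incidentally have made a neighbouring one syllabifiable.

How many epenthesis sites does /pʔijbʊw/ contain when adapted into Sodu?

3

The unsyllabifiable consonants are /p/, /j/, /w/; each receives one epenthetic vowel.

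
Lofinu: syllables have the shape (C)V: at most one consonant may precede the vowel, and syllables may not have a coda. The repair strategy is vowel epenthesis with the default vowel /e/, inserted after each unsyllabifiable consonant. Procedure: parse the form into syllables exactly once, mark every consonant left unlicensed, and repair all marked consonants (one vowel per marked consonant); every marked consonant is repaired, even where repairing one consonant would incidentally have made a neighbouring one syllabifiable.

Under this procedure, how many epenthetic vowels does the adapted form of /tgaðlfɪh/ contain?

The unsyllabifiable consonants are /t/, /ð/, /l/, /h/; each receives one epenthetic vowel.

4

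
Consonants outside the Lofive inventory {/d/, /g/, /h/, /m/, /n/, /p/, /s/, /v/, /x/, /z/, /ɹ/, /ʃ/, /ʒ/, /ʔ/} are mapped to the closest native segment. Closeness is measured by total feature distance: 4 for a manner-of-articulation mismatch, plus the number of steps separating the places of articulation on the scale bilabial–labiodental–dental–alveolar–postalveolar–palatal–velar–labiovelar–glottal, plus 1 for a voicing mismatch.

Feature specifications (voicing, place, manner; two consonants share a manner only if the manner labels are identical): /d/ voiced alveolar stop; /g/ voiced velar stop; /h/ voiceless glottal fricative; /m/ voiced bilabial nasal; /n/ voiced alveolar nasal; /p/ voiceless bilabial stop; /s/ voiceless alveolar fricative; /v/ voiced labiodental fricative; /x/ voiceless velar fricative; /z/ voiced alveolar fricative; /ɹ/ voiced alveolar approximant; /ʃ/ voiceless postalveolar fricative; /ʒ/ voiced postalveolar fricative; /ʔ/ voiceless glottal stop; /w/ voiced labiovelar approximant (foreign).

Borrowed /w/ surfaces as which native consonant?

/ɹ/ is closest: same manner (approximant), place distance 4 (labiovelar→alveolar), same voicing; total 4. Next closest is /g/ at distance 5.

ɹ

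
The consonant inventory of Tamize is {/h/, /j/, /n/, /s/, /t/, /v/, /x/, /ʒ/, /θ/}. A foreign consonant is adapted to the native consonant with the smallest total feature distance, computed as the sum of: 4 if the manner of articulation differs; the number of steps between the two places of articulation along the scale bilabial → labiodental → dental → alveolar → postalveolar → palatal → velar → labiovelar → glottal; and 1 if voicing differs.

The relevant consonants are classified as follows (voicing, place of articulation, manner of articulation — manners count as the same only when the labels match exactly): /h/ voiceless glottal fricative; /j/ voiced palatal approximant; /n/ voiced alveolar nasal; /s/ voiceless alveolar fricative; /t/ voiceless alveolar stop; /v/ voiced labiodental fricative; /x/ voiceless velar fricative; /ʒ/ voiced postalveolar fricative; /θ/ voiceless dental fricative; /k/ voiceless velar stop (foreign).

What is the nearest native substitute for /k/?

t

/t/ is closest: same manner (stop), place distance 3 (velar→alveolar), same voicing; total 3. Next closest is /x/ at distance 4.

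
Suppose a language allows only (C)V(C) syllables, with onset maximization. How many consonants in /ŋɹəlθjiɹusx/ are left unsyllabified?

3

Under (C)V(C), the unsyllabifiable consonants are /ŋ/, /θ/, /x/ (at most one coda consonant is licensed; onsets are limited to one consonant).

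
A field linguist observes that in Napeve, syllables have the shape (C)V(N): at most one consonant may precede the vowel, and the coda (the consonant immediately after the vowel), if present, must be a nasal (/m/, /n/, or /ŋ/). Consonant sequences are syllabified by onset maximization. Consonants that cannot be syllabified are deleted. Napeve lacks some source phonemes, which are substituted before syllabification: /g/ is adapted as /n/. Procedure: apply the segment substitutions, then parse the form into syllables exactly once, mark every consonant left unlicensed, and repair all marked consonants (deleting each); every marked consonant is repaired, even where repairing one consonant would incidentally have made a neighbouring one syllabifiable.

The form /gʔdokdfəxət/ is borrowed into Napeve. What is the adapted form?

Substitution: /g/ → /n/, giving /nʔdokdfəxət/.
Syllabifying with onset maximization leaves /n/, /ʔ/, /k/, /d/, /t/ stranded (only a nasal (/m/, /n/, or /ŋ/) is licensed in coda position; onsets are limited to one consonant).
Deleting the stranded consonants removes /n/, /ʔ/, /k/, /d/, /t/.

dofəxə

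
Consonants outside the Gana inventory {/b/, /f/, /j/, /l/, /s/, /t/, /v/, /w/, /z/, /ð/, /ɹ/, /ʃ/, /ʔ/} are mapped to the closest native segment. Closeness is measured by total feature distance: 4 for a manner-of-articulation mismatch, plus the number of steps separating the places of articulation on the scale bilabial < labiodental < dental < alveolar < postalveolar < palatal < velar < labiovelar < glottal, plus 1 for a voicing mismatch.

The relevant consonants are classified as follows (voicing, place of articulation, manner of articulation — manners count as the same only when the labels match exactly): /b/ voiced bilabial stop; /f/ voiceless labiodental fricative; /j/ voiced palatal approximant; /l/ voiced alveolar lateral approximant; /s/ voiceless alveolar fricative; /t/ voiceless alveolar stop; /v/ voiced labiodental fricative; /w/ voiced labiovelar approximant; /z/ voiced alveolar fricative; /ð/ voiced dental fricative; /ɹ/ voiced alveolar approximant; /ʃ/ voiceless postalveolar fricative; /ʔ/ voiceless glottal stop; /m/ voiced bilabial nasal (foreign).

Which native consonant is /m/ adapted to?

/b/ is closest: manner differs (nasal→stop, +4), place distance 0 (bilabial→bilabial), same voicing; total 4. Next closest is /v/ at distance 5.

b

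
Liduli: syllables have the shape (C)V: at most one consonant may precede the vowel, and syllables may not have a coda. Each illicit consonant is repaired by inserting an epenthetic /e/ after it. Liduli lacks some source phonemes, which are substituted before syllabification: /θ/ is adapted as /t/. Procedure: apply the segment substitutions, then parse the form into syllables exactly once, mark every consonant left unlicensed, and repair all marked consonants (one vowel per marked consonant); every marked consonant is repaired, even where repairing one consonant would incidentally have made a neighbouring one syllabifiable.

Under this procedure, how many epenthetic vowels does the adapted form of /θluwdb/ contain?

After substitution the input is /tluwdb/.
The unsyllabifiable consonants are /t/, /w/, /d/, /b/; each receives one epenthetic vowel.

4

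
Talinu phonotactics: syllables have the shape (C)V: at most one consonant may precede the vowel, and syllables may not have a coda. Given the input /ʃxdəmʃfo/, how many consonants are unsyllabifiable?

The consonants /ʃ/, /x/, /m/, /ʃ/ cannot be parsed into a legal (C)V syllable (no codas are permitted; onsets are limited to one consonant).

4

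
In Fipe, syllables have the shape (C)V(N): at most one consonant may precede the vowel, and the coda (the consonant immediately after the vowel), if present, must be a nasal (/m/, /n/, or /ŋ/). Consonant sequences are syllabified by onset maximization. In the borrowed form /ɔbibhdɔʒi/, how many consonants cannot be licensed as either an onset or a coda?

The consonants /b/, /h/ cannot be parsed into a legal (C)V(N) syllable (only a nasal (/m/, /n/, or /ŋ/) is licensed in coda position; onsets are limited to one consonant).

2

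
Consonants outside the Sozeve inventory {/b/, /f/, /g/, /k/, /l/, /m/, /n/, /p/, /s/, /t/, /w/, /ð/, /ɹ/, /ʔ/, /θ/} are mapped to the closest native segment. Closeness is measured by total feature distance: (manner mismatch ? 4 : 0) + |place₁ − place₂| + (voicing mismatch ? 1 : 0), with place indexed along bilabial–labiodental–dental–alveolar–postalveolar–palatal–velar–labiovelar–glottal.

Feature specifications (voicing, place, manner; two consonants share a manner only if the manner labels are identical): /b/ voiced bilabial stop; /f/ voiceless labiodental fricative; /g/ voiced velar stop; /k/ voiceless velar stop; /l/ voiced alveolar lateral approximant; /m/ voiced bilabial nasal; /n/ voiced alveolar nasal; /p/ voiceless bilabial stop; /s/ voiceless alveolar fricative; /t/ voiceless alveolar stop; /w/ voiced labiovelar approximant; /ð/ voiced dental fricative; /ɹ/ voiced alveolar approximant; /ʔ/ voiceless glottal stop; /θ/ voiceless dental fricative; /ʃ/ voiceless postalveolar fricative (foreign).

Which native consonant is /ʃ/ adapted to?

/s/ is closest: same manner (fricative), place distance 1 (postalveolar→alveolar), same voicing; total 1. Next closest is /θ/ at distance 2.

s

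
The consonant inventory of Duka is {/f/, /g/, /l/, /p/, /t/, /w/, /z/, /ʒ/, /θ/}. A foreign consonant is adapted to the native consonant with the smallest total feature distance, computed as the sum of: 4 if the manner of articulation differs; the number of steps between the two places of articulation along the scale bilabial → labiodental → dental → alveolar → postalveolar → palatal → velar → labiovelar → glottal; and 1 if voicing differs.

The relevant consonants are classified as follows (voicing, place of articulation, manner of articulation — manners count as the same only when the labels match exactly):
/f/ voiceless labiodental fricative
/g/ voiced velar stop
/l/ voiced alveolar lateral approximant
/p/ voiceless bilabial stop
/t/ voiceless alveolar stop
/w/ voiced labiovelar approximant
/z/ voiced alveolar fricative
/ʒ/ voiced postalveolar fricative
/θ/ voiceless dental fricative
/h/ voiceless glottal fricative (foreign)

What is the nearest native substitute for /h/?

ʒ

/ʒ/ is closest: same manner (fricative), place distance 4 (glottal→postalveolar), voicing differs (+1); total 5. Next closest is /w/ at distance 6.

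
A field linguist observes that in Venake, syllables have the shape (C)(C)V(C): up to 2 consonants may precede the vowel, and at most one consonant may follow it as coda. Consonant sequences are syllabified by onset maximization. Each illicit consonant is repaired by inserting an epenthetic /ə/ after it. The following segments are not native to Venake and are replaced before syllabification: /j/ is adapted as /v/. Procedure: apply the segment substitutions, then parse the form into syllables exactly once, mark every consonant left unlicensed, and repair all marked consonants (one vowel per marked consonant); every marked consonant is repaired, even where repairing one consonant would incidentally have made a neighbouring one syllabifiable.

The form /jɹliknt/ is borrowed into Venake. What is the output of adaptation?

vəɹliknətə

Substitution: /j/ → /v/, giving /vɹliknt/.
The consonants /v/, /n/, /t/ cannot be parsed into a legal (C)(C)V(C) syllable (at most one coda consonant is licensed; onsets may contain at most 2 consonants).
Inserting the epenthetic vowel yields /v/ → /və/, /n/ → /nə/, /t/ → /tə/.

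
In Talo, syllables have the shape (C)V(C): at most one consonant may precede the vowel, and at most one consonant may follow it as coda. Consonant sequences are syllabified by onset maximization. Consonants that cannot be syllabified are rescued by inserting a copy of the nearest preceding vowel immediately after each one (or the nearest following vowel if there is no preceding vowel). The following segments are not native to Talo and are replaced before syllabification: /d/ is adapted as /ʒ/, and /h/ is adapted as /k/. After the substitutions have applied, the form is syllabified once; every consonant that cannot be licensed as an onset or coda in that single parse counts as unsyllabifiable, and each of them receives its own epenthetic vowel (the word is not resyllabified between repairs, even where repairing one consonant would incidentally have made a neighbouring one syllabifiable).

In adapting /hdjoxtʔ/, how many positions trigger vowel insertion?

4

After substitution the input is /kʒjoxtʔ/.
The unsyllabifiable consonants are /k/, /ʒ/, /t/, /ʔ/; each receives one epenthetic vowel.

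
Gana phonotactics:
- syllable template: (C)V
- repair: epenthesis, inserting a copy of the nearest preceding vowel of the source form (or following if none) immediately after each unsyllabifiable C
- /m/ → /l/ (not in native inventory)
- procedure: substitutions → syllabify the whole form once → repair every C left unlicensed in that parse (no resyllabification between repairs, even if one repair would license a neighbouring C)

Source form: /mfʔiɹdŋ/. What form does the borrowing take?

Substitution: /m/ → /l/, giving /lfʔiɹdŋ/.
Syllabifying with onset maximization leaves /l/, /f/, /ɹ/, /d/, /ŋ/ stranded (no codas are permitted; onsets are limited to one consonant).
Epenthesis after each stranded consonant: /l/ → /li/, /f/ → /fi/, /ɹ/ → /ɹi/, /d/ → /di/, /ŋ/ → /ŋi/.

lifiʔiɹidiŋi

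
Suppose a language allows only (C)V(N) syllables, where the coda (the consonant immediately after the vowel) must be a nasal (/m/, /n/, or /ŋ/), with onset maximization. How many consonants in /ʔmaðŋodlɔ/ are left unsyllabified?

3

Syllabifying with onset maximization leaves /ʔ/, /ð/, /d/ stranded (only a nasal (/m/, /n/, or /ŋ/) is licensed in coda position; onsets are limited to one consonant).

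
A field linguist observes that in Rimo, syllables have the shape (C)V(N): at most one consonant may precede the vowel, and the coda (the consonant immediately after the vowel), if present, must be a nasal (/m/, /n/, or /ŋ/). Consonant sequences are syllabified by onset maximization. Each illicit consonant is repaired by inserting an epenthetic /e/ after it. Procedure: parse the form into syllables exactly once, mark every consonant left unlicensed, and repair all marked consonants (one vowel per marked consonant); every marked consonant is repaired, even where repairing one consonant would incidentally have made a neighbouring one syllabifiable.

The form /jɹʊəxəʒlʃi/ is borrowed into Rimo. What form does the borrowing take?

The consonants /j/, /ʒ/, /l/ cannot be parsed into a legal (C)V(N) syllable (only a nasal (/m/, /n/, or /ŋ/) is licensed in coda position; onsets are limited to one consonant).
Epenthesis after each stranded consonant: /j/ → /je/, /ʒ/ → /ʒe/, /l/ → /le/.

jeɹʊəxəʒeleʃi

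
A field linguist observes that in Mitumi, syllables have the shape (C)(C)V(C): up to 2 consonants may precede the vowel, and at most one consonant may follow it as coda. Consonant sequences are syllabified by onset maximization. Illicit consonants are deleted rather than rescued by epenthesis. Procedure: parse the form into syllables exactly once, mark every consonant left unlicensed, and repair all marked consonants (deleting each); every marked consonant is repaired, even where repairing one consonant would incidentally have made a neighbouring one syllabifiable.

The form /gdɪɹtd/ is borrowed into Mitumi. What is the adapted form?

Under (C)(C)V(C), the unsyllabifiable consonants are /t/, /d/ (at most one coda consonant is licensed; onsets may contain at most 2 consonants).
Deletion applies to /t/, /d/.

gdɪɹ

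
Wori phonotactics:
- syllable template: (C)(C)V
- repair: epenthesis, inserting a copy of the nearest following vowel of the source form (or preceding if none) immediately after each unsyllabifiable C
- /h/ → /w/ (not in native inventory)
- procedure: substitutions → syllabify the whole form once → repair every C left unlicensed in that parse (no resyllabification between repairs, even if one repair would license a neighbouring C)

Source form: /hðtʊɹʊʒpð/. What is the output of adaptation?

wʊðtʊɹʊʒʊpʊðʊ

Substitution: /h/ → /w/, giving /wðtʊɹʊʒpð/.
Syllabifying with onset maximization leaves /w/, /ʒ/, /p/, /ð/ stranded (no codas are permitted; onsets may contain at most 2 consonants).
Epenthesis after each stranded consonant: /w/ → /wʊ/, /ʒ/ → /ʒʊ/, /p/ → /pʊ/, /ð/ → /ðʊ/.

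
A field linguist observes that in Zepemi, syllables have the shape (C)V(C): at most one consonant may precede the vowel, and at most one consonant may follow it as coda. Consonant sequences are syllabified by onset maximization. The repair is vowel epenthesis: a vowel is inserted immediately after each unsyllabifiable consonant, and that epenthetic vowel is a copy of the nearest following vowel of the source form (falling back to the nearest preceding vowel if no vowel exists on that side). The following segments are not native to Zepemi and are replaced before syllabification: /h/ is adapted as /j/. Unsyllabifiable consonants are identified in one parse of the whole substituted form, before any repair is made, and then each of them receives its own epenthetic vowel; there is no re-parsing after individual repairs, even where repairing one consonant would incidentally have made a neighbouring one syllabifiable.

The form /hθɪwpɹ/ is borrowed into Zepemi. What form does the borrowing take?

Substitution: /h/ → /j/, giving /jθɪwpɹ/.
The consonants /j/, /p/, /ɹ/ cannot be parsed into a legal (C)V(C) syllable (at most one coda consonant is licensed; onsets are limited to one consonant).
Each unlicensed consonant becomes the onset of a new syllable: /j/ → /jɪ/, /p/ → /pɪ/, /ɹ/ → /ɹɪ/.

jɪθɪwpɪɹɪ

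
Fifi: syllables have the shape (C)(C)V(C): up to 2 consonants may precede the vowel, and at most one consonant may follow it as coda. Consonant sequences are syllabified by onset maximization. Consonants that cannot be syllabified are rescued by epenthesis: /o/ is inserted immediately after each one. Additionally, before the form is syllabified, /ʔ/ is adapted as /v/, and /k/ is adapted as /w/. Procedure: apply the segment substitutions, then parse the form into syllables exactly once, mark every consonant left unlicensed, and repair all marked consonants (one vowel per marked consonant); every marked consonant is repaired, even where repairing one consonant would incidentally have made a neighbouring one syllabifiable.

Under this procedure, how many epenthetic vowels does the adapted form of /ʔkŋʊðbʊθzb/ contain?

After substitution the input is /vwŋʊðbʊθzb/.
The unsyllabifiable consonants are /v/, /z/, /b/; each receives one epenthetic vowel.

3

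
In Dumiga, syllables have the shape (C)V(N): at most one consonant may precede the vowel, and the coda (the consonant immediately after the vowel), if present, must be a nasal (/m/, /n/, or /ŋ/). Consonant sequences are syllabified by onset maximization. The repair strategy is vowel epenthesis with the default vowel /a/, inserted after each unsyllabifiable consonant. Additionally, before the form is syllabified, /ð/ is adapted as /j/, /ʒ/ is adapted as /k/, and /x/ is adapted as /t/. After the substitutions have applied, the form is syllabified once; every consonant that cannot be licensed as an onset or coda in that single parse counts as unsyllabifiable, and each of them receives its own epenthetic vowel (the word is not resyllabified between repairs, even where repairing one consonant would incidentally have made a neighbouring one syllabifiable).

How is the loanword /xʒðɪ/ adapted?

takajɪ

Substitution: /x/ → /t/, /ʒ/ → /k/, /ð/ → /j/, giving /tkjɪ/.
The consonants /t/, /k/ cannot be parsed into a legal (C)V(N) syllable (only a nasal (/m/, /n/, or /ŋ/) is licensed in coda position; onsets are limited to one consonant).
Each unlicensed consonant becomes the onset of a new syllable: /t/ → /ta/, /k/ → /ka/.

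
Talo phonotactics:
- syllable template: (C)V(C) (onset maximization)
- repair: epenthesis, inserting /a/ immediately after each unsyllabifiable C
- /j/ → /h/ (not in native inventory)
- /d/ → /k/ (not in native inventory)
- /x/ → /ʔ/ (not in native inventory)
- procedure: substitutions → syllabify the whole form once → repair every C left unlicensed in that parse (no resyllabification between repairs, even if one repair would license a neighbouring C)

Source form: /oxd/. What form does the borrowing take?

oʔka

Substitution: /x/ → /ʔ/, /d/ → /k/, giving /oʔk/.
Under (C)V(C), the unsyllabifiable consonants are /k/ (at most one coda consonant is licensed; onsets are limited to one consonant).
Each unlicensed consonant becomes the onset of a new syllable: /k/ → /ka/.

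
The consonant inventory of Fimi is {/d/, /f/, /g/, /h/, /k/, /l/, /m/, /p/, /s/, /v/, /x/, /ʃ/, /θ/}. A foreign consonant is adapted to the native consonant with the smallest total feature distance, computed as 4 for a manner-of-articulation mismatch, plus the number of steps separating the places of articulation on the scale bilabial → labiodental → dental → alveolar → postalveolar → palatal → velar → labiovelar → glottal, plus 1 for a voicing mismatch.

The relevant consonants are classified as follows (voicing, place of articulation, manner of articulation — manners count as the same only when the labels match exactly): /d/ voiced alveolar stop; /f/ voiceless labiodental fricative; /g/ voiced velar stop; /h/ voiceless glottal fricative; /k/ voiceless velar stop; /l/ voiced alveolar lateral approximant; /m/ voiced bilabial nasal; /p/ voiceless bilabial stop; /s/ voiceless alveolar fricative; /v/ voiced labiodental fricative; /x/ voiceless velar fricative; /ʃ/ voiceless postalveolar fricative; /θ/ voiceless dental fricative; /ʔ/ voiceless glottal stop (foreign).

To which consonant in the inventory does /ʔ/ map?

/k/ is closest: same manner (stop), place distance 2 (glottal→velar), same voicing; total 2. Next closest is /g/ at distance 3.

k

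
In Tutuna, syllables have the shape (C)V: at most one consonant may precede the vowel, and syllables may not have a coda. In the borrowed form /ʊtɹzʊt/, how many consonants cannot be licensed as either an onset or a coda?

3

Under (C)V, the unsyllabifiable consonants are /t/, /ɹ/, /t/ (no codas are permitted; onsets are limited to one consonant).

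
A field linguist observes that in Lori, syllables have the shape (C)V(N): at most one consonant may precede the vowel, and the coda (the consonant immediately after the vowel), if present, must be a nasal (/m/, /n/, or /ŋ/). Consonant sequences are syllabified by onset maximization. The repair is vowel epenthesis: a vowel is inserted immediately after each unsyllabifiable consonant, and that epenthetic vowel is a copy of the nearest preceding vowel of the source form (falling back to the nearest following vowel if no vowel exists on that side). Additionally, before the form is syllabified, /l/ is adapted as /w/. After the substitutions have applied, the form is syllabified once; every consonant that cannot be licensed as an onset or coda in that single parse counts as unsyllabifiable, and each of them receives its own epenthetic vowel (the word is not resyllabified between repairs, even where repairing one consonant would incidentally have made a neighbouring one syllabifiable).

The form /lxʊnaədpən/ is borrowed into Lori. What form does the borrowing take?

wʊxʊnaədəpən

Substitution: /l/ → /w/, giving /wxʊnaədpən/.
Under (C)V(N), the unsyllabifiable consonants are /w/, /d/ (only a nasal (/m/, /n/, or /ŋ/) is licensed in coda position; onsets are limited to one consonant).
Epenthesis after each stranded consonant: /w/ → /wʊ/, /d/ → /də/.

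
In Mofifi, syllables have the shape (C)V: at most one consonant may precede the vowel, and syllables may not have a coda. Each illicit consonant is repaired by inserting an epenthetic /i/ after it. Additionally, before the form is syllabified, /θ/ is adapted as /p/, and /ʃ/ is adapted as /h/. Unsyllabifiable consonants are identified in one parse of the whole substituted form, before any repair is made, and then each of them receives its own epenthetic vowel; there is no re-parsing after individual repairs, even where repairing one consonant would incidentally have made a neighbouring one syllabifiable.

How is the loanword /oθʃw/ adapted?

opihiwi

Substitution: /θ/ → /p/, /ʃ/ → /h/, giving /ophw/.
Syllabifying with onset maximization leaves /p/, /h/, /w/ stranded (no codas are permitted; onsets are limited to one consonant).
Each unlicensed consonant becomes the onset of a new syllable: /p/ → /pi/, /h/ → /hi/, /w/ → /wi/.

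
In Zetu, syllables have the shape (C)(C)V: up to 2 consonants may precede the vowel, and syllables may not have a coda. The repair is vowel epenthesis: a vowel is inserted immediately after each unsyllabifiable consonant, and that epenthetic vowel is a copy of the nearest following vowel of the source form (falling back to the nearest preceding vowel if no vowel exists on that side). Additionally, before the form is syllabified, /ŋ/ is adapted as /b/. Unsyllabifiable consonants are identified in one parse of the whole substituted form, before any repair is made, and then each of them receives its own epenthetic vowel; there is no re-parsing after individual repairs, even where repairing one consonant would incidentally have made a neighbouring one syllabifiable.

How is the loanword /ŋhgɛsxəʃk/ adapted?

Substitution: /ŋ/ → /b/, giving /bhgɛsxəʃk/.
Syllabifying with onset maximization leaves /b/, /ʃ/, /k/ stranded (no codas are permitted; onsets may contain at most 2 consonants).
Each unlicensed consonant becomes the onset of a new syllable: /b/ → /bɛ/, /ʃ/ → /ʃə/, /k/ → /kə/.

bɛhgɛsxəʃəkə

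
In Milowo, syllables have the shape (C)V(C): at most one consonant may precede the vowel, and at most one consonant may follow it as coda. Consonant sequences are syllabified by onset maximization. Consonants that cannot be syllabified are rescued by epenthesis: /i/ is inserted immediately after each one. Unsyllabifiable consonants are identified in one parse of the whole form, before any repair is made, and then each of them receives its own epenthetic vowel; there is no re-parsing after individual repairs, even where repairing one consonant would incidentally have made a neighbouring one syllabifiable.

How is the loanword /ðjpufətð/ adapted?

Under (C)V(C), the unsyllabifiable consonants are /ð/, /j/, /ð/ (at most one coda consonant is licensed; onsets are limited to one consonant).
Inserting the epenthetic vowel yields /ð/ → /ði/, /j/ → /ji/, /ð/ → /ði/.

ðijipufətði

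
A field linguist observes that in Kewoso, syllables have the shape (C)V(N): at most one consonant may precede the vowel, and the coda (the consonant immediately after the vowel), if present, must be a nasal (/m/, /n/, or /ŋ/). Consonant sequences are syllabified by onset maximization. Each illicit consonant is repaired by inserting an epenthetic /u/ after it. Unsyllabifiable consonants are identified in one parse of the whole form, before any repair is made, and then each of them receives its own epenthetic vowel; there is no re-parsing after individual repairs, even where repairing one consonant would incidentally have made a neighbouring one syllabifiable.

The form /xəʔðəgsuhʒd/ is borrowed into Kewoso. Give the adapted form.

xəʔuðəgusuhuʒudu

Syllabifying with onset maximization leaves /ʔ/, /g/, /h/, /ʒ/, /d/ stranded (only a nasal (/m/, /n/, or /ŋ/) is licensed in coda position; onsets are limited to one consonant).
Each unlicensed consonant becomes the onset of a new syllable: /ʔ/ → /ʔu/, /g/ → /gu/, /h/ → /hu/, /ʒ/ → /ʒu/, /d/ → /du/.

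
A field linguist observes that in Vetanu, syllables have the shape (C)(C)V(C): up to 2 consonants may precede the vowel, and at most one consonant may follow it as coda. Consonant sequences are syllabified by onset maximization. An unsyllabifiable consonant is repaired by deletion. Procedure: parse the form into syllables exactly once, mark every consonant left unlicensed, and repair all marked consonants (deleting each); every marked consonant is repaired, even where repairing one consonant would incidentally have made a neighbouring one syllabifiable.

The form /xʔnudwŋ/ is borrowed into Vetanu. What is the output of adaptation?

The consonants /x/, /w/, /ŋ/ cannot be parsed into a legal (C)(C)V(C) syllable (at most one coda consonant is licensed; onsets may contain at most 2 consonants).
Deleting the stranded consonants removes /x/, /w/, /ŋ/.

ʔnud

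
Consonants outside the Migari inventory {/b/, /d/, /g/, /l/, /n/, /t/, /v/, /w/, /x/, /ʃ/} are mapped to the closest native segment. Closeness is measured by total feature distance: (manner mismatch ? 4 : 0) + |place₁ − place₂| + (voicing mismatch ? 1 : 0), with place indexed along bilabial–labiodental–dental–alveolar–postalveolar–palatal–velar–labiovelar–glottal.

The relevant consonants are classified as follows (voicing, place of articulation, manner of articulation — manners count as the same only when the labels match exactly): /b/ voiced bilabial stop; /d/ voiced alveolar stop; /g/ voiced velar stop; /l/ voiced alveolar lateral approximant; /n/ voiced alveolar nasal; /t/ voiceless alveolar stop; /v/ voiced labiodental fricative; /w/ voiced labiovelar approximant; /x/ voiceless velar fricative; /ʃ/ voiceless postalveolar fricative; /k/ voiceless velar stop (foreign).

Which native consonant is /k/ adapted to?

/g/ is closest: same manner (stop), place distance 0 (velar→velar), voicing differs (+1); total 1. Next closest is /t/ at distance 3.

g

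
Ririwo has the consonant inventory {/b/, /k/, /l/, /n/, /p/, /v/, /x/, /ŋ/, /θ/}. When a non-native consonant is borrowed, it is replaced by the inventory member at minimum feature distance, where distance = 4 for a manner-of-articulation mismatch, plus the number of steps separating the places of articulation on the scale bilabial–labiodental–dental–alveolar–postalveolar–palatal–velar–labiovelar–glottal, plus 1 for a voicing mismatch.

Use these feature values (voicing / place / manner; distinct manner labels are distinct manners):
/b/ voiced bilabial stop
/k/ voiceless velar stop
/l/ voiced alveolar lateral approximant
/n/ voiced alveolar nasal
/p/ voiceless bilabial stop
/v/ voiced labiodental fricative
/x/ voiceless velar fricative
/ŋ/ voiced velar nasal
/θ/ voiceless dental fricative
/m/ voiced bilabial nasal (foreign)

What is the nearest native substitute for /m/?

/n/ is closest: same manner (nasal), place distance 3 (bilabial→alveolar), same voicing; total 3. Next closest is /b/ at distance 4.

n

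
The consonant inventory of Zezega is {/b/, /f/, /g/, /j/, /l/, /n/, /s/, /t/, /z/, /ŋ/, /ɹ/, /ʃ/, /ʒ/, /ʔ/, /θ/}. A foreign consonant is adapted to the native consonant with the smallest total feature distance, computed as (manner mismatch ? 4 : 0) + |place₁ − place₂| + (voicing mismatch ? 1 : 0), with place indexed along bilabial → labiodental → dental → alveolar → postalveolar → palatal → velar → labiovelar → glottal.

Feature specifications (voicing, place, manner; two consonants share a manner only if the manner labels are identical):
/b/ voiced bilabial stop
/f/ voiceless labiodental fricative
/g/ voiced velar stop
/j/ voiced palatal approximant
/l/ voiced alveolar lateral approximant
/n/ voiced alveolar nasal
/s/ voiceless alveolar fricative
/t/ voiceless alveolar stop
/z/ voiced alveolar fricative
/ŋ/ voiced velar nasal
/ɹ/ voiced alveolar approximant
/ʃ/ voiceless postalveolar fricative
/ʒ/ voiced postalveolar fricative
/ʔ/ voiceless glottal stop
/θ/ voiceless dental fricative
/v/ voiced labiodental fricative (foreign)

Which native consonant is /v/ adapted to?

f

/f/ is closest: same manner (fricative), place distance 0 (labiodental→labiodental), voicing differs (+1); total 1. Next closest is /z/ at distance 2.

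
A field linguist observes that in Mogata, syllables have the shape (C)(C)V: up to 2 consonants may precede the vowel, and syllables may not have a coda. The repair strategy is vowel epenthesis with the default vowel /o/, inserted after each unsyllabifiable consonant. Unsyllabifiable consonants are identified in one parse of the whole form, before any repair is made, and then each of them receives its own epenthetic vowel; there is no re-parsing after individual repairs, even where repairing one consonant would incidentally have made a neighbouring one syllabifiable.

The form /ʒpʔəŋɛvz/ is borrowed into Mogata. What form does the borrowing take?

Under (C)(C)V, the unsyllabifiable consonants are /ʒ/, /v/, /z/ (no codas are permitted; onsets may contain at most 2 consonants).
Inserting the epenthetic vowel yields /ʒ/ → /ʒo/, /v/ → /vo/, /z/ → /zo/.

ʒopʔəŋɛvozo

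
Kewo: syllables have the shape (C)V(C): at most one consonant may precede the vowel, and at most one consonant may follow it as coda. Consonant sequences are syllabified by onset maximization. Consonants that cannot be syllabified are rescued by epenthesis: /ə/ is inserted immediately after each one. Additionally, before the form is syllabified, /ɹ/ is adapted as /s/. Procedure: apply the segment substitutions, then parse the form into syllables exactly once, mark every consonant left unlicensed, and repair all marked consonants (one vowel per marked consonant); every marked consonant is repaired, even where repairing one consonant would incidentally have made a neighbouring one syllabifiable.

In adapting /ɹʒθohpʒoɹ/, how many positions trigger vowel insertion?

3

After substitution the input is /sʒθohpʒos/.
The unsyllabifiable consonants are /s/, /ʒ/, /p/; each receives one epenthetic vowel.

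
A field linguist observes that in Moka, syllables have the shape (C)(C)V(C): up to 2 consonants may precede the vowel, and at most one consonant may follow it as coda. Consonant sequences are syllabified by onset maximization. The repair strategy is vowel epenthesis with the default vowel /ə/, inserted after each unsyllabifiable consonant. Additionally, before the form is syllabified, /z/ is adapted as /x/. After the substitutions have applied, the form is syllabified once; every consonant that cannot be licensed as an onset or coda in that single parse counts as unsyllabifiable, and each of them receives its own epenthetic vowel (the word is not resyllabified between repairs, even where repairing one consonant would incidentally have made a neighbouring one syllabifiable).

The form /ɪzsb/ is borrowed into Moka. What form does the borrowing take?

Substitution: /z/ → /x/, giving /ɪxsb/.
Syllabifying with onset maximization leaves /s/, /b/ stranded (at most one coda consonant is licensed; onsets may contain at most 2 consonants).
Epenthesis after each stranded consonant: /s/ → /sə/, /b/ → /bə/.

ɪxsəbə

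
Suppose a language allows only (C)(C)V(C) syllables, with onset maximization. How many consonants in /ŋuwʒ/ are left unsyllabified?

Under (C)(C)V(C), the unsyllabifiable consonants are /ʒ/ (at most one coda consonant is licensed; onsets may contain at most 2 consonants).

1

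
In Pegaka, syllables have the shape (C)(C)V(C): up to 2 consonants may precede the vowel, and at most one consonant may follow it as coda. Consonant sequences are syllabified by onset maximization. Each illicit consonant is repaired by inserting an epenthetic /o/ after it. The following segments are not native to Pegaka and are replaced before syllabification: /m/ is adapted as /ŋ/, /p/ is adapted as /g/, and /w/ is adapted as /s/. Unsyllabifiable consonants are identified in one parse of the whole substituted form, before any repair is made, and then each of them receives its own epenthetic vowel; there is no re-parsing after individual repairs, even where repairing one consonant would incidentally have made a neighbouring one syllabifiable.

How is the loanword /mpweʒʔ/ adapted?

ŋogseʒʔo

Substitution: /m/ → /ŋ/, /p/ → /g/, /w/ → /s/, giving /ŋgseʒʔ/.
Syllabifying with onset maximization leaves /ŋ/, /ʔ/ stranded (at most one coda consonant is licensed; onsets may contain at most 2 consonants).
Each unlicensed consonant becomes the onset of a new syllable: /ŋ/ → /ŋo/, /ʔ/ → /ʔo/.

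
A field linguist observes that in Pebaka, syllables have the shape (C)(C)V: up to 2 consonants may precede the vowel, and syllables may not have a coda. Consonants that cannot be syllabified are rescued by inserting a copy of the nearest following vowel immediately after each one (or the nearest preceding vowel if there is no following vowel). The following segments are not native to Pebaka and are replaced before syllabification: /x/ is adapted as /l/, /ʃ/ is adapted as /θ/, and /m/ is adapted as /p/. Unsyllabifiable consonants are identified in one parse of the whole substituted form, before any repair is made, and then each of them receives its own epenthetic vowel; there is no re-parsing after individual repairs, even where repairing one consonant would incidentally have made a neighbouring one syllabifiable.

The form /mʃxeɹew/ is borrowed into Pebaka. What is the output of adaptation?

Substitution: /m/ → /p/, /ʃ/ → /θ/, /x/ → /l/, giving /pθleɹew/.
Syllabifying with onset maximization leaves /p/, /w/ stranded (no codas are permitted; onsets may contain at most 2 consonants).
Inserting the epenthetic vowel yields /p/ → /pe/, /w/ → /we/.

peθleɹewe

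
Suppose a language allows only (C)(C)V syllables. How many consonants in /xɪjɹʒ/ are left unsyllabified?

3

The consonants /j/, /ɹ/, /ʒ/ cannot be parsed into a legal (C)(C)V syllable (no codas are permitted; onsets may contain at most 2 consonants).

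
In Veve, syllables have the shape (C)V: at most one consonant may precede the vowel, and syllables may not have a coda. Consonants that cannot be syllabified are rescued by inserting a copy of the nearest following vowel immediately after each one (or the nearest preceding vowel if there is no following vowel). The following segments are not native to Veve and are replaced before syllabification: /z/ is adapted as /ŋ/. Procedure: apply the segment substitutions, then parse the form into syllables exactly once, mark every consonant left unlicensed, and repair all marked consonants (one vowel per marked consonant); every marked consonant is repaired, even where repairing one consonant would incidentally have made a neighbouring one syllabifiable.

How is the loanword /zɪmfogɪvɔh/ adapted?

ŋɪmofogɪvɔhɔ

Substitution: /z/ → /ŋ/, giving /ŋɪmfogɪvɔh/.
The consonants /m/, /h/ cannot be parsed into a legal (C)V syllable (no codas are permitted; onsets are limited to one consonant).
Inserting the epenthetic vowel yields /m/ → /mo/, /h/ → /hɔ/.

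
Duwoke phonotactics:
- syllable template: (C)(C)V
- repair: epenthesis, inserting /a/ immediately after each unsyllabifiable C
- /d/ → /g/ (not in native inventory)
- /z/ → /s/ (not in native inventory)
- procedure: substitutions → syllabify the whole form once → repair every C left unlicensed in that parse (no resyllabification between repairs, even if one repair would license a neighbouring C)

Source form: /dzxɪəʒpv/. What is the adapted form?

Substitution: /d/ → /g/, /z/ → /s/, giving /gsxɪəʒpv/.
Syllabifying with onset maximization leaves /g/, /ʒ/, /p/, /v/ stranded (no codas are permitted; onsets may contain at most 2 consonants).
Inserting the epenthetic vowel yields /g/ → /ga/, /ʒ/ → /ʒa/, /p/ → /pa/, /v/ → /va/.

gasxɪəʒapava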